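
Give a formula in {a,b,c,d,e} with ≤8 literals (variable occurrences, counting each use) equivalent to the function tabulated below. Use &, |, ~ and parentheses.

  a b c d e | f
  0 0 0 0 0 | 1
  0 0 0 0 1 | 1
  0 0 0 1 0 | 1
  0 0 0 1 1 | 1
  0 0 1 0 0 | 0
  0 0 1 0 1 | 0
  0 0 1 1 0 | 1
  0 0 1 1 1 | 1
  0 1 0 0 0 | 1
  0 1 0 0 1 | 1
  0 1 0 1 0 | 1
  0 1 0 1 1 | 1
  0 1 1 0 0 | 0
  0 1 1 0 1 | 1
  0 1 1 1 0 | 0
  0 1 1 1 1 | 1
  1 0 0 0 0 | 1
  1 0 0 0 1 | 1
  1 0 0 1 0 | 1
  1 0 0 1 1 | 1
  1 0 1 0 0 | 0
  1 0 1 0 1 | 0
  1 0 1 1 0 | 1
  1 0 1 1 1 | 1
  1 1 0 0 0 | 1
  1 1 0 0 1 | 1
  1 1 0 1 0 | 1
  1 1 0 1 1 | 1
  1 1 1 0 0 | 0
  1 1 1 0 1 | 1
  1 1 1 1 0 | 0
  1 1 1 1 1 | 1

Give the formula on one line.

  (e & c) = 00000101000001010000010100000101
  ((e & c) & b) = 00000000000001010000000000000101
  ~b = 11111111000000001111111100000000
  (a & b) = 00000000000000000000000011111111
  (d | (a & b)) = 00110011001100110011001111111111
  (~b & (d | (a & b))) = 00110011000000000011001100000000
  (((e & c) & b) | (~b & (d | (a & b)))) = 00110011000001010011001100000101
  ~c = 11110000111100001111000011110000
  ((((e & c) & b) | (~b & (d | (a & b)))) | ~c) = 11110011111101011111001111110101

((((e & c) & b) | (~b & (d | (a & b)))) | ~c)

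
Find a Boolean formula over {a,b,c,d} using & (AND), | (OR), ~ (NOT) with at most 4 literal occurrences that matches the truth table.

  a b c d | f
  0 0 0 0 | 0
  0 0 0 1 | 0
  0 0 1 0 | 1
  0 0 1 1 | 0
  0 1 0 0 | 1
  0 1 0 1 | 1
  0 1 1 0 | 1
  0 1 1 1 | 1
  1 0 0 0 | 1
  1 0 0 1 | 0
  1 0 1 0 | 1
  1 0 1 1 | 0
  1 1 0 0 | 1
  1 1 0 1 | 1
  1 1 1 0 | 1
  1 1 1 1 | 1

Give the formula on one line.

(b | (~d & (a | c)))

  ~d = 1010101010101010
  (a | c) = 0011001111111111
  (~d & (a | c)) = 0010001010101010
  (b | (~d & (a | c))) = 0010111110101111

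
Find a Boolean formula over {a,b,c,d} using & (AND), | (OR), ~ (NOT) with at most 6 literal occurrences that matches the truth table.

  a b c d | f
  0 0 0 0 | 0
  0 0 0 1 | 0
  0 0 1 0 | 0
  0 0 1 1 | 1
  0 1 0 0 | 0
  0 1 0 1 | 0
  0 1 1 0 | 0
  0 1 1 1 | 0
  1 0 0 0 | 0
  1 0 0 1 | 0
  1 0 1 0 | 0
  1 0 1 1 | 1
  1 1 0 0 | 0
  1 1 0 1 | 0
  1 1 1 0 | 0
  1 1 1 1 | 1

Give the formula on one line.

((~d | c) & ((a | (~a & ~b)) & d))

  ~d = 1010101010101010
  (~d | c) = 1011101110111011
  ~a = 1111111100000000
  ~b = 1111000011110000
  (~a & ~b) = 1111000000000000
  (a | (~a & ~b)) = 1111000011111111
  ((a | (~a & ~b)) & d) = 0101000001010101
  ((~d | c) & ((a | (~a & ~b)) & d)) = 0001000000010001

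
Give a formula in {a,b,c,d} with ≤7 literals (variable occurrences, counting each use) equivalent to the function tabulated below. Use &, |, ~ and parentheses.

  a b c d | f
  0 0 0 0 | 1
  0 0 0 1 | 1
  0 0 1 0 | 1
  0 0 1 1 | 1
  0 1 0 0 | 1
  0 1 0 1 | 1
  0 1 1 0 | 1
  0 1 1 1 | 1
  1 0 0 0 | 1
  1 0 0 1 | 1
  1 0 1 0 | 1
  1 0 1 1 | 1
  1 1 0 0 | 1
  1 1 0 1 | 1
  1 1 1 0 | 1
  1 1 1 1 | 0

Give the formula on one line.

((~d | (~b | ~a)) | ~c)

  ~d = 1010101010101010
  ~b = 1111000011110000
  ~a = 1111111100000000
  (~b | ~a) = 1111111111110000
  (~d | (~b | ~a)) = 1111111111111010
  ~c = 1100110011001100
  ((~d | (~b | ~a)) | ~c) = 1111111111111110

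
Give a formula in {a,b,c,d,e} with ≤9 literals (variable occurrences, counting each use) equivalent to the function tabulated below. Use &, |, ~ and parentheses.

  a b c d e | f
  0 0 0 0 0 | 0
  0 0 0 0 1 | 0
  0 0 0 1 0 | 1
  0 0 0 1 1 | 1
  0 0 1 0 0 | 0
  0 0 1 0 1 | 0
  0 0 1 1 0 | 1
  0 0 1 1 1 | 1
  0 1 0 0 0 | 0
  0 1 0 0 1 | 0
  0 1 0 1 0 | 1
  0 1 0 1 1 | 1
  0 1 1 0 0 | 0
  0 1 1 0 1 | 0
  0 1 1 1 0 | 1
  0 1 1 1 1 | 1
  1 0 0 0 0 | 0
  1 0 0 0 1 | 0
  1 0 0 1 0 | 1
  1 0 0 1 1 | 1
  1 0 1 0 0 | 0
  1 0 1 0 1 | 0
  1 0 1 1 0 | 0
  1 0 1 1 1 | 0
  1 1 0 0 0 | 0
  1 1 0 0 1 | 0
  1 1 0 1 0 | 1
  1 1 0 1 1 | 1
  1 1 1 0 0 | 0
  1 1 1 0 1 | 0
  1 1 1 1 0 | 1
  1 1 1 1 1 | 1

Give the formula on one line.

(((b | ~a) | (~c | (~e & ~a))) & d)

  ~a = 11111111111111110000000000000000
  (b | ~a) = 11111111111111110000000011111111
  ~c = 11110000111100001111000011110000
  ~e = 10101010101010101010101010101010
  (~e & ~a) = 10101010101010100000000000000000
  (~c | (~e & ~a)) = 11111010111110101111000011110000
  ((b | ~a) | (~c | (~e & ~a))) = 11111111111111111111000011111111
  (((b | ~a) | (~c | (~e & ~a))) & d) = 00110011001100110011000000110011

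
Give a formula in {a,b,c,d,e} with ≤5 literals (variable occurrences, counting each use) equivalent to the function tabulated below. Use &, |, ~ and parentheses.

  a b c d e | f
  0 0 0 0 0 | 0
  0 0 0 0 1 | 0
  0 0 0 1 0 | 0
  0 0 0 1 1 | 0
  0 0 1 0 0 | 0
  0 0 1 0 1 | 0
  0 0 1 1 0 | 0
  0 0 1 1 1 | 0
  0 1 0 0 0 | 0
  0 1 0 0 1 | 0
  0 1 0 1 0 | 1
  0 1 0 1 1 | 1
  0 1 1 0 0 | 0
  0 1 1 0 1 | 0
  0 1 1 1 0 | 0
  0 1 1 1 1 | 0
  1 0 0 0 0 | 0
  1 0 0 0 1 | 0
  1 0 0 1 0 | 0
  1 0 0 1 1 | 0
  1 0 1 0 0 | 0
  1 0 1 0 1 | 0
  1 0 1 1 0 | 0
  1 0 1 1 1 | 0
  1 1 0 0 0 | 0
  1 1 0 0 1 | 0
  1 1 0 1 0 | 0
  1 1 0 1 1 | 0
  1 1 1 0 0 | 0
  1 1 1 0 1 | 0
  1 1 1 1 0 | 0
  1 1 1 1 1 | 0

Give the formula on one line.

((d & ~a) & (~c & b))

  ~a = 11111111111111110000000000000000
  (d & ~a) = 00110011001100110000000000000000
  ~c = 11110000111100001111000011110000
  (~c & b) = 00000000111100000000000011110000
  ((d & ~a) & (~c & b)) = 00000000001100000000000000000000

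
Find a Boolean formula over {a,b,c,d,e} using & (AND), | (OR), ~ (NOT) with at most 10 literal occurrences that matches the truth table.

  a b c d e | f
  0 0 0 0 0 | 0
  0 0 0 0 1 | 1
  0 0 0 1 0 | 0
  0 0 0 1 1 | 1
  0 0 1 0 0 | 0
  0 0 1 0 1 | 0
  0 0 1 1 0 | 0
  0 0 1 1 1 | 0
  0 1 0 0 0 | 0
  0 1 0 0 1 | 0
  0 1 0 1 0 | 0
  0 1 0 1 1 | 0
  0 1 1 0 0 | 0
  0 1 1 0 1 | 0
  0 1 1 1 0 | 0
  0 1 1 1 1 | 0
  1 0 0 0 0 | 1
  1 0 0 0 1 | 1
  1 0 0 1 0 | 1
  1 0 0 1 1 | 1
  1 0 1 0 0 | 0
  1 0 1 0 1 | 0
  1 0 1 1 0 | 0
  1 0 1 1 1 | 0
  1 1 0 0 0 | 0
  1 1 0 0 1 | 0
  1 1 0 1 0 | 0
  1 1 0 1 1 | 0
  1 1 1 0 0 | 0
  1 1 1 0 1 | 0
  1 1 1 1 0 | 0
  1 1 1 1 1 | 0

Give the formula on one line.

(((((a | e) | c) & ~c) | (b & a)) & ~b)

  (a | e) = 01010101010101011111111111111111
  ((a | e) | c) = 01011111010111111111111111111111
  ~c = 11110000111100001111000011110000
  (((a | e) | c) & ~c) = 01010000010100001111000011110000
  (b & a) = 00000000000000000000000011111111
  ((((a | e) | c) & ~c) | (b & a)) = 01010000010100001111000011111111
  ~b = 11111111000000001111111100000000
  (((((a | e) | c) & ~c) | (b & a)) & ~b) = 01010000000000001111000000000000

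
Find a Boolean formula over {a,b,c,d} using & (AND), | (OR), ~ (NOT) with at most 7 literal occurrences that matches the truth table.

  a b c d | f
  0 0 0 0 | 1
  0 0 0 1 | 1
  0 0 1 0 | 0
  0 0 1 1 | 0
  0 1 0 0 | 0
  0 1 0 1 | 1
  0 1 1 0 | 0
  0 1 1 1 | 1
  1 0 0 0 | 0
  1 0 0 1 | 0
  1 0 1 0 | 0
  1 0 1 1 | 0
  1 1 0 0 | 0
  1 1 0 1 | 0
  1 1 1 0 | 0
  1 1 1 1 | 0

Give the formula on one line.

((d | ~b) & (~a & (~c | b)))

  ~b = 1111000011110000
  (d | ~b) = 1111010111110101
  ~a = 1111111100000000
  ~c = 1100110011001100
  (~c | b) = 1100111111001111
  (~a & (~c | b)) = 1100111100000000
  ((d | ~b) & (~a & (~c | b))) = 1100010100000000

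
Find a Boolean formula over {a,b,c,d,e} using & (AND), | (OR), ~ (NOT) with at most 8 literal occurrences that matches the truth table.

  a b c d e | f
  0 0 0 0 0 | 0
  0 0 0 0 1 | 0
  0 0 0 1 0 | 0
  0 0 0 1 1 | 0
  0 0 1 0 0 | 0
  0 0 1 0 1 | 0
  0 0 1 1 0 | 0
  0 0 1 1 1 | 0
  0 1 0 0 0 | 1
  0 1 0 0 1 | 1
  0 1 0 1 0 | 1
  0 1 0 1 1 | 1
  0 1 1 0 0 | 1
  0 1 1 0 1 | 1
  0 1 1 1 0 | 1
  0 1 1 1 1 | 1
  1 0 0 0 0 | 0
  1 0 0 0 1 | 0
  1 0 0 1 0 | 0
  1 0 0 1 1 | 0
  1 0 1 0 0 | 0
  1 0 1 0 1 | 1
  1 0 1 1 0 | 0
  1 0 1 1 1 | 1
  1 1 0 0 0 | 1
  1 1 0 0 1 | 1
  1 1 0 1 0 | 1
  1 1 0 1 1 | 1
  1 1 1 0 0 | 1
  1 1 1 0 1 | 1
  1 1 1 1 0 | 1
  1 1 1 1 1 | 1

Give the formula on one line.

(((((b & ~d) | e) & c) & (a & e)) | b)

  ~d = 11001100110011001100110011001100
  (b & ~d) = 00000000110011000000000011001100
  ((b & ~d) | e) = 01010101110111010101010111011101
  (((b & ~d) | e) & c) = 00000101000011010000010100001101
  (a & e) = 00000000000000000101010101010101
  ((((b & ~d) | e) & c) & (a & e)) = 00000000000000000000010100000101
  (((((b & ~d) | e) & c) & (a & e)) | b) = 00000000111111110000010111111111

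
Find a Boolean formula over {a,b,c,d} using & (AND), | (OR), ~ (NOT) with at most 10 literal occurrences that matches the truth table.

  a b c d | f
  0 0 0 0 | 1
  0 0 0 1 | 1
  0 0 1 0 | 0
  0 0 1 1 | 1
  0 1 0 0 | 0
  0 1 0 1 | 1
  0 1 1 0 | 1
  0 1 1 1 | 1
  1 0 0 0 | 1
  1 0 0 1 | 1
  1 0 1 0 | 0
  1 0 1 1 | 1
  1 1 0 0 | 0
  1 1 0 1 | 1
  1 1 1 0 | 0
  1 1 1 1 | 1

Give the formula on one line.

((d | (~d & (~c & ~b))) | ((a | b) & (~a & c)))

  ~d = 1010101010101010
  ~c = 1100110011001100
  ~b = 1111000011110000
  (~c & ~b) = 1100000011000000
  (~d & (~c & ~b)) = 1000000010000000
  (d | (~d & (~c & ~b))) = 1101010111010101
  (a | b) = 0000111111111111
  ~a = 1111111100000000
  (~a & c) = 0011001100000000
  ((a | b) & (~a & c)) = 0000001100000000
  ((d | (~d & (~c & ~b))) | ((a | b) & (~a & c))) = 1101011111010101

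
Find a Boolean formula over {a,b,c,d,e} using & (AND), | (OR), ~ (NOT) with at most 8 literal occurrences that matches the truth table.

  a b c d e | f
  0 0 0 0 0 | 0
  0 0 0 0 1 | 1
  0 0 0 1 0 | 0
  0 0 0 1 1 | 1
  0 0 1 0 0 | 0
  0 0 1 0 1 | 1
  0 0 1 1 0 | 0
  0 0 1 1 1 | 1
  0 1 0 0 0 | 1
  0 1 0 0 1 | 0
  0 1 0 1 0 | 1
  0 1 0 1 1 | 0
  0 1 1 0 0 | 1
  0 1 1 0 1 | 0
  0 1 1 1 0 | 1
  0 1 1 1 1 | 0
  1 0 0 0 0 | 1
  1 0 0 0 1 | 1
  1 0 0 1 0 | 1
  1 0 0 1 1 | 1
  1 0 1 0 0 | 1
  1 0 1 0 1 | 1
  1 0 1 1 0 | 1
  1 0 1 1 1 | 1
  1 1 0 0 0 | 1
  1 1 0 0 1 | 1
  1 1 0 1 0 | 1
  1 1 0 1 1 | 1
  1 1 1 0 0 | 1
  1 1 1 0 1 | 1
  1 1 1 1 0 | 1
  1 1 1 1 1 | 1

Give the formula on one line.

  ~e = 10101010101010101010101010101010
  (b | ~e) = 10101010111111111010101011111111
  (a & (b | ~e)) = 00000000000000001010101011111111
  (b & ~e) = 00000000101010100000000010101010
  ((a & (b | ~e)) | (b & ~e)) = 00000000101010101010101011111111
  ~b = 11111111000000001111111100000000
  (~b & e) = 01010101000000000101010100000000
  (((a & (b | ~e)) | (b & ~e)) | (~b & e)) = 01010101101010101111111111111111

(((a & (b | ~e)) | (b & ~e)) | (~b & e))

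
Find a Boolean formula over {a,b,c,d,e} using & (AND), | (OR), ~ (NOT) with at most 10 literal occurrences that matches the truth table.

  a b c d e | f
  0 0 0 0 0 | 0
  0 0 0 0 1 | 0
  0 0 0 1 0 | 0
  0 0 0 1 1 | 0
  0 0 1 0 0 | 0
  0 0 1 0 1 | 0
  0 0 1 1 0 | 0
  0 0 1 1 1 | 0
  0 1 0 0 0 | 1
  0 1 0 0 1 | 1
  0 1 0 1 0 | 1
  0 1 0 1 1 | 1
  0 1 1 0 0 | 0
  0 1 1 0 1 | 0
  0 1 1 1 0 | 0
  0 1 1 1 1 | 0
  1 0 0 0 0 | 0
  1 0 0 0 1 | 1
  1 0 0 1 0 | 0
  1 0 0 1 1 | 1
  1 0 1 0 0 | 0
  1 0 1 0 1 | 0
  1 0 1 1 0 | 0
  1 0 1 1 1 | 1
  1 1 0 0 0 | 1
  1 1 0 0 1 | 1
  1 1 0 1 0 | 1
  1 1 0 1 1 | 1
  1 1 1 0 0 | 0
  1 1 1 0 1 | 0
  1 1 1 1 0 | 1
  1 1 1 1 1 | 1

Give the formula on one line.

(((e & a) | b) & ((a | ~c) & (~c | d)))

  (e & a) = 00000000000000000101010101010101
  ((e & a) | b) = 00000000111111110101010111111111
  ~c = 11110000111100001111000011110000
  (a | ~c) = 11110000111100001111111111111111
  (~c | d) = 11110011111100111111001111110011
  ((a | ~c) & (~c | d)) = 11110000111100001111001111110011
  (((e & a) | b) & ((a | ~c) & (~c | d))) = 00000000111100000101000111110011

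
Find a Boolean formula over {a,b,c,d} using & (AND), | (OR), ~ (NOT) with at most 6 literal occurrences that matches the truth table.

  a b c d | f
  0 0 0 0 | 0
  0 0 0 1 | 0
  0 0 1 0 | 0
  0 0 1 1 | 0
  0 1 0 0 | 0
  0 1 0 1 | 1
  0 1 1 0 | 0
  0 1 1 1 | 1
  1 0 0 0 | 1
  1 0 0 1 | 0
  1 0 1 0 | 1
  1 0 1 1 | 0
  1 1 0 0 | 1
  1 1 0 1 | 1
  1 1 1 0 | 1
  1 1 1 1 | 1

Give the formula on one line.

  ~d = 1010101010101010
  (a & ~d) = 0000000010101010
  (b & d) = 0000010100000101
  ((a & ~d) | (b & d)) = 0000010110101111

((a & ~d) | (b & d))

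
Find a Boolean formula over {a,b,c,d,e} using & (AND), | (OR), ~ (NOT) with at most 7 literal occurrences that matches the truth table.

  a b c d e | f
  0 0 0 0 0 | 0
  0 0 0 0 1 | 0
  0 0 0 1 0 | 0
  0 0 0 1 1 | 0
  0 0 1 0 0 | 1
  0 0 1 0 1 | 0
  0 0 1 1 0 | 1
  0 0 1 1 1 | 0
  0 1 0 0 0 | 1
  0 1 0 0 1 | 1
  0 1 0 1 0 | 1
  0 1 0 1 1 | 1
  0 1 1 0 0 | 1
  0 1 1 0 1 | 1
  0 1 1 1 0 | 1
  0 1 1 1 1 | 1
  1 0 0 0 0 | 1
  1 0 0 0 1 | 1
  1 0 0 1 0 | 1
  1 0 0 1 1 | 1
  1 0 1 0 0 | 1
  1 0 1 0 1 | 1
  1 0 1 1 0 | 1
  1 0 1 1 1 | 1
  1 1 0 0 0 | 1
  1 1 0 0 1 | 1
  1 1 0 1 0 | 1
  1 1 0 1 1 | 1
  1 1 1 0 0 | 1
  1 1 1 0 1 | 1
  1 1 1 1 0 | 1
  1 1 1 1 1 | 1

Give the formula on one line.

(((c & ~e) & (~c | ~b)) | (a | (~a & b)))

  ~e = 10101010101010101010101010101010
  (c & ~e) = 00001010000010100000101000001010
  ~c = 11110000111100001111000011110000
  ~b = 11111111000000001111111100000000
  (~c | ~b) = 11111111111100001111111111110000
  ((c & ~e) & (~c | ~b)) = 00001010000000000000101000000000
  ~a = 11111111111111110000000000000000
  (~a & b) = 00000000111111110000000000000000
  (a | (~a & b)) = 00000000111111111111111111111111
  (((c & ~e) & (~c | ~b)) | (a | (~a & b))) = 00001010111111111111111111111111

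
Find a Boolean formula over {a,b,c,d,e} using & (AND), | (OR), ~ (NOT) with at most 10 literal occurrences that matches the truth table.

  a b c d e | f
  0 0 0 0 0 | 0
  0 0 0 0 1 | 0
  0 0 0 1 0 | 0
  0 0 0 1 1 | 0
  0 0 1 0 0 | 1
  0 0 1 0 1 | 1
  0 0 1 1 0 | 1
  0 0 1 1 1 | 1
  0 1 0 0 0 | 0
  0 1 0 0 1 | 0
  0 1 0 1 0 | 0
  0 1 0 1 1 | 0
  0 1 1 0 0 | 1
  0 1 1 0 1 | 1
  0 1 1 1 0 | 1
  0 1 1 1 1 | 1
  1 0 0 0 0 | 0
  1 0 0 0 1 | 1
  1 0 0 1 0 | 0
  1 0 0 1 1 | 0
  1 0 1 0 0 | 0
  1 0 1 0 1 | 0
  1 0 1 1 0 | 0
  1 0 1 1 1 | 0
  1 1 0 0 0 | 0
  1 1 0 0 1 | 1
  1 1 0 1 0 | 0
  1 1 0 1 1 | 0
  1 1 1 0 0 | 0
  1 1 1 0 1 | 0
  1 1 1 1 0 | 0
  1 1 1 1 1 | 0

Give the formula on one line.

((~a & c) | ((a & ~d) & ((e | (c & a)) & ~c)))

  ~a = 11111111111111110000000000000000
  (~a & c) = 00001111000011110000000000000000
  ~d = 11001100110011001100110011001100
  (a & ~d) = 00000000000000001100110011001100
  (c & a) = 00000000000000000000111100001111
  (e | (c & a)) = 01010101010101010101111101011111
  ~c = 11110000111100001111000011110000
  ((e | (c & a)) & ~c) = 01010000010100000101000001010000
  ((a & ~d) & ((e | (c & a)) & ~c)) = 00000000000000000100000001000000
  ((~a & c) | ((a & ~d) & ((e | (c & a)) & ~c))) = 00001111000011110100000001000000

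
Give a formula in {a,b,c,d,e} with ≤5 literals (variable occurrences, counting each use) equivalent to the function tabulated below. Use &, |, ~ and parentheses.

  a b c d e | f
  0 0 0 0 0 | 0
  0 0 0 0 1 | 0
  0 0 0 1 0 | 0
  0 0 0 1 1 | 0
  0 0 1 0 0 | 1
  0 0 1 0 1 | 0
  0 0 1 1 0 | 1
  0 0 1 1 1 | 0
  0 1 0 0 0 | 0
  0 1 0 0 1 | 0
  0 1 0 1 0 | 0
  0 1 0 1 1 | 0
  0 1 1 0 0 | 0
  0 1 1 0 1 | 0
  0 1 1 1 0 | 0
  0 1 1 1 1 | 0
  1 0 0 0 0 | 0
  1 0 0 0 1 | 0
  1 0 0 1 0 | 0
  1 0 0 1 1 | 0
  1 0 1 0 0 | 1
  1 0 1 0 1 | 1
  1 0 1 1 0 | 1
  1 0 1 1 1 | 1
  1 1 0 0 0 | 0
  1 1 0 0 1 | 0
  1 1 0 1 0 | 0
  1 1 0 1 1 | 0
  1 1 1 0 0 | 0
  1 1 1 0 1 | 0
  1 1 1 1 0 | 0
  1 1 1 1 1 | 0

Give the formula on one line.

((c & (~e | a)) & ~b)

  ~e = 10101010101010101010101010101010
  (~e | a) = 10101010101010101111111111111111
  (c & (~e | a)) = 00001010000010100000111100001111
  ~b = 11111111000000001111111100000000
  ((c & (~e | a)) & ~b) = 00001010000000000000111100000000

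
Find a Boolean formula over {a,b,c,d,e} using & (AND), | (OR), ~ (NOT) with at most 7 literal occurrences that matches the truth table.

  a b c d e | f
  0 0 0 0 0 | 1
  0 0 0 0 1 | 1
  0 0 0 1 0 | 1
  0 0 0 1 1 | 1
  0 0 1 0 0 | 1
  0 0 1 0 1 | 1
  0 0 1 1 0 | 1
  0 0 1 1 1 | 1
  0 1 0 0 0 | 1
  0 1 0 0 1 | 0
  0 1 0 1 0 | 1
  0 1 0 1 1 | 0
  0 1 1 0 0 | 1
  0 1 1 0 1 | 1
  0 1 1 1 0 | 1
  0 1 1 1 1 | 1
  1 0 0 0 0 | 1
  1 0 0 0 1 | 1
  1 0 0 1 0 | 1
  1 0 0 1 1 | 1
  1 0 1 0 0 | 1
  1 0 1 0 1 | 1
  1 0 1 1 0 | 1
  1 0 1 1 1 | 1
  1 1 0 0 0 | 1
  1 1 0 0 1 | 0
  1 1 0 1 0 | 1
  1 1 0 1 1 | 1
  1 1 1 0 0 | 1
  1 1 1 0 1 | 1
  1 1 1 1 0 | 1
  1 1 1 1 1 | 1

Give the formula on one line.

  ~b = 11111111000000001111111100000000
  (c | ~b) = 11111111000011111111111100001111
  ~e = 10101010101010101010101010101010
  ((c | ~b) | ~e) = 11111111101011111111111110101111
  ~c = 11110000111100001111000011110000
  (a & b) = 00000000000000000000000011111111
  (~c & (a & b)) = 00000000000000000000000011110000
  (d & (~c & (a & b))) = 00000000000000000000000000110000
  (((c | ~b) | ~e) | (d & (~c & (a & b)))) = 11111111101011111111111110111111

(((c | ~b) | ~e) | (d & (~c & (a & b))))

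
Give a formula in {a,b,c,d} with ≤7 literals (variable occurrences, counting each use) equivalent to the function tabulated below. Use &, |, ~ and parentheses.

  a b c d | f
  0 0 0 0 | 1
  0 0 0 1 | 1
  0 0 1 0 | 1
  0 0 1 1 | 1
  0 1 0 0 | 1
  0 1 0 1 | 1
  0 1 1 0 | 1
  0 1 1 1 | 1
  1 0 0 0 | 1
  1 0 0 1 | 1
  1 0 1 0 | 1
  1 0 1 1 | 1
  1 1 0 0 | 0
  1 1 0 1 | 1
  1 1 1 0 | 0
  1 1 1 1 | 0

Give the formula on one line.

  ~a = 1111111100000000
  ~b = 1111000011110000
  (~a | ~b) = 1111111111110000
  ~c = 1100110011001100
  (~c & d) = 0100010001000100
  ((~a | ~b) | (~c & d)) = 1111111111110100

((~a | ~b) | (~c & d))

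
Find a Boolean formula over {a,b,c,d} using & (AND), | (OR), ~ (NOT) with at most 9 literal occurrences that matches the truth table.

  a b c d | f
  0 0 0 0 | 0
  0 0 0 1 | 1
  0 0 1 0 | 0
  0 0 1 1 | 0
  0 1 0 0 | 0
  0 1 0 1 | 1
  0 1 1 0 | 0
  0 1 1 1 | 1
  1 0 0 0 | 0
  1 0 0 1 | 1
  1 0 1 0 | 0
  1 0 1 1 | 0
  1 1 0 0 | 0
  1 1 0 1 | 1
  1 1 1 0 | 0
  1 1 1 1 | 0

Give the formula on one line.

  (c & d) = 0001000100010001
  ~c = 1100110011001100
  (a & ~c) = 0000000011001100
  ~a = 1111111100000000
  ((a & ~c) | ~a) = 1111111111001100
  (b & ((a & ~c) | ~a)) = 0000111100001100
  ((c & d) & (b & ((a & ~c) | ~a))) = 0000000100000000
  (~c & d) = 0100010001000100
  (((c & d) & (b & ((a & ~c) | ~a))) | (~c & d)) = 0100010101000100

(((c & d) & (b & ((a & ~c) | ~a))) | (~c & d))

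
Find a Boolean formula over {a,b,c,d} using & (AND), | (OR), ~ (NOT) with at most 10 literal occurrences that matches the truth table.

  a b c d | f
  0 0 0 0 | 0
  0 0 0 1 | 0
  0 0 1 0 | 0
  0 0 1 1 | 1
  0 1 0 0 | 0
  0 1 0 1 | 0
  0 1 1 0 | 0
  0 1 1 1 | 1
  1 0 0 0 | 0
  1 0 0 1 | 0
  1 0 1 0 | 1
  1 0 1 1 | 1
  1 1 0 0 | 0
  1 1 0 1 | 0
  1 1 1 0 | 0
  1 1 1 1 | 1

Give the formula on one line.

  (d & c) = 0001000100010001
  ~a = 1111111100000000
  (d | ~a) = 1111111101010101
  ~b = 1111000011110000
  ((d | ~a) | ~b) = 1111111111110101
  (((d | ~a) | ~b) & c) = 0011001100110001
  ((((d | ~a) | ~b) & c) & a) = 0000000000110001
  ((d & c) | ((((d | ~a) | ~b) & c) & a)) = 0001000100110001

((d & c) | ((((d | ~a) | ~b) & c) & a))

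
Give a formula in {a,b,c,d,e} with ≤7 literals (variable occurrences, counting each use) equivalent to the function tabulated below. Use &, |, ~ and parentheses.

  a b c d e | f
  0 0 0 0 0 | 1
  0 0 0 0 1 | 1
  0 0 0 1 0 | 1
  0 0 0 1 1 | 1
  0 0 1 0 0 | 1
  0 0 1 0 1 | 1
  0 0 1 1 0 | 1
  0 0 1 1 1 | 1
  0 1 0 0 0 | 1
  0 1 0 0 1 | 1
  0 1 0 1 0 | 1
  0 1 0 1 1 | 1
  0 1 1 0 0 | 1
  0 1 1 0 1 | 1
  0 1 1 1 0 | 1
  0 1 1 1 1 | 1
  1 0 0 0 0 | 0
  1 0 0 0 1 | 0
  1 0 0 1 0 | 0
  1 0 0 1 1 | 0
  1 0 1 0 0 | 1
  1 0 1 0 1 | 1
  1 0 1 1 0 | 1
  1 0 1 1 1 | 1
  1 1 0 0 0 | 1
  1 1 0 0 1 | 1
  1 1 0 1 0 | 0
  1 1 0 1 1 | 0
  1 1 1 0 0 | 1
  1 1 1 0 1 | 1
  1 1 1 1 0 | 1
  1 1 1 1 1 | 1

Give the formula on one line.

  ~c = 11110000111100001111000011110000
  ~d = 11001100110011001100110011001100
  (~d & b) = 00000000110011000000000011001100
  (~c & (~d & b)) = 00000000110000000000000011000000
  ~a = 11111111111111110000000000000000
  ((~c & (~d & b)) | ~a) = 11111111111111110000000011000000
  (c | ((~c & (~d & b)) | ~a)) = 11111111111111110000111111001111

(c | ((~c & (~d & b)) | ~a))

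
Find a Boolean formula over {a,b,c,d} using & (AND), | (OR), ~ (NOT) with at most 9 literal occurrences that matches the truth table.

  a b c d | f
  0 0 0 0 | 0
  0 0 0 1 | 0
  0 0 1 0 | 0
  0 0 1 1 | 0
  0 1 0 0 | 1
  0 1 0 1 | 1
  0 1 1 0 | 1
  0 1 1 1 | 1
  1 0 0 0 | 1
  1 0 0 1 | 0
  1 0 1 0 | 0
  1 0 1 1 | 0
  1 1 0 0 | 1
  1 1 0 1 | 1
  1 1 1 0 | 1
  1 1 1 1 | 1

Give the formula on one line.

  ~d = 1010101010101010
  (b | a) = 0000111111111111
  (~d & (b | a)) = 0000101010101010
  ~c = 1100110011001100
  (~c | d) = 1101110111011101
  ((~d & (b | a)) & (~c | d)) = 0000100010001000
  (b | ((~d & (b | a)) & (~c | d))) = 0000111110001111

(b | ((~d & (b | a)) & (~c | d)))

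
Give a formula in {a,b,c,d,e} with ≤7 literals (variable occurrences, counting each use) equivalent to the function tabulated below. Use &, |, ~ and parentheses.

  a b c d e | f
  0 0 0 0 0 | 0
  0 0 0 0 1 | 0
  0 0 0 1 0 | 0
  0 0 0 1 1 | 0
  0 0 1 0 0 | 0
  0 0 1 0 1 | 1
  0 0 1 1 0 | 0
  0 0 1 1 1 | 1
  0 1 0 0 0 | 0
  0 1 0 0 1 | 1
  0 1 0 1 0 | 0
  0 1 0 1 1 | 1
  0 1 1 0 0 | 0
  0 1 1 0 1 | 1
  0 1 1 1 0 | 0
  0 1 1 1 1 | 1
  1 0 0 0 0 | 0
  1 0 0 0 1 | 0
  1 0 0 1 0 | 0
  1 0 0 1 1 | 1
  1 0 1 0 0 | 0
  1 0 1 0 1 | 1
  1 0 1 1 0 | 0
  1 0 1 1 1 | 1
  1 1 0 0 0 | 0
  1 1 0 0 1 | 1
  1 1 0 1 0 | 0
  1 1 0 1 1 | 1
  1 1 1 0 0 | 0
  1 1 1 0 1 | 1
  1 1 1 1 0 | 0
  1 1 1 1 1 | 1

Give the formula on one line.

(e & (b | (c | (a & d))))

  (a & d) = 00000000000000000011001100110011
  (c | (a & d)) = 00001111000011110011111100111111
  (b | (c | (a & d))) = 00001111111111110011111111111111
  (e & (b | (c | (a & d)))) = 00000101010101010001010101010101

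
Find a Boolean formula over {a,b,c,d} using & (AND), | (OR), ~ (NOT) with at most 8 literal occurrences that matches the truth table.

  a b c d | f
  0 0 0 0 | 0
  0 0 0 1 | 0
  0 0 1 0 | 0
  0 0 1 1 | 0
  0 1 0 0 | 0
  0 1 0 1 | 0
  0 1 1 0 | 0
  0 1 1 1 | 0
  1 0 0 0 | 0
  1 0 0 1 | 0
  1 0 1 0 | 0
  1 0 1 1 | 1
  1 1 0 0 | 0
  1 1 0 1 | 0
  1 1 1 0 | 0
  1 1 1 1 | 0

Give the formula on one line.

((d & (~b & a)) & (a & c))

  ~b = 1111000011110000
  (~b & a) = 0000000011110000
  (d & (~b & a)) = 0000000001010000
  (a & c) = 0000000000110011
  ((d & (~b & a)) & (a & c)) = 0000000000010000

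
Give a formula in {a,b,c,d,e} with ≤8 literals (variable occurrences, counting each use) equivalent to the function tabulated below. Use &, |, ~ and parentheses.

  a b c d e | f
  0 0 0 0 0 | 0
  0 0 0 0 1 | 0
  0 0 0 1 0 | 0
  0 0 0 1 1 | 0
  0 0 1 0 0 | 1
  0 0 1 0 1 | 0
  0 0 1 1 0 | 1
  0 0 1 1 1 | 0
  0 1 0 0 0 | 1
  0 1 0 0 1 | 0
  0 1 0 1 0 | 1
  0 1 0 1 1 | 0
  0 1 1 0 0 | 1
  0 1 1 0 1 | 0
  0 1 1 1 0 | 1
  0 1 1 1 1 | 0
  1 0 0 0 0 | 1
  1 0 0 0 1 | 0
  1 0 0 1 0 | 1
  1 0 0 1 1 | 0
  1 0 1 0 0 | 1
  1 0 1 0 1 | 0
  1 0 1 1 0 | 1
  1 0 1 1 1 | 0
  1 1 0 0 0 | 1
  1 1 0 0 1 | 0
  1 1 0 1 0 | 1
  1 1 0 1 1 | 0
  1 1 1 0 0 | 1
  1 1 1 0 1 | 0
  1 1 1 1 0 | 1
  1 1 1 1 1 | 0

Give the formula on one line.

  ~e = 10101010101010101010101010101010
  (e | c) = 01011111010111110101111101011111
  ~c = 11110000111100001111000011110000
  (~c | d) = 11110011111100111111001111110011
  (a | b) = 00000000111111111111111111111111
  ((~c | d) & (a | b)) = 00000000111100111111001111110011
  ((e | c) | ((~c | d) & (a | b))) = 01011111111111111111111111111111
  (~e & ((e | c) | ((~c | d) & (a | b)))) = 00001010101010101010101010101010

(~e & ((e | c) | ((~c | d) & (a | b))))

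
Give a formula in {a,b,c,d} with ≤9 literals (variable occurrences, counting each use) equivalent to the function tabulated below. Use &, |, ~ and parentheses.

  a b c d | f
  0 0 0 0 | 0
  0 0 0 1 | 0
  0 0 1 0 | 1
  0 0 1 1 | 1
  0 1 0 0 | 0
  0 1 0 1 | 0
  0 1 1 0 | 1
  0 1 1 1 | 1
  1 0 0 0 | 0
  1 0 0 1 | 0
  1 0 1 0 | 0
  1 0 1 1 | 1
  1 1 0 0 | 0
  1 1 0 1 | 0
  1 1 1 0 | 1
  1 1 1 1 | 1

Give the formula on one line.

  (b & c) = 0000001100000011
  ~d = 1010101010101010
  ~a = 1111111100000000
  (~d & ~a) = 1010101000000000
  ((~d & ~a) | d) = 1111111101010101
  (c & ((~d & ~a) | d)) = 0011001100010001
  ((b & c) | (c & ((~d & ~a) | d))) = 0011001100010011

((b & c) | (c & ((~d & ~a) | d)))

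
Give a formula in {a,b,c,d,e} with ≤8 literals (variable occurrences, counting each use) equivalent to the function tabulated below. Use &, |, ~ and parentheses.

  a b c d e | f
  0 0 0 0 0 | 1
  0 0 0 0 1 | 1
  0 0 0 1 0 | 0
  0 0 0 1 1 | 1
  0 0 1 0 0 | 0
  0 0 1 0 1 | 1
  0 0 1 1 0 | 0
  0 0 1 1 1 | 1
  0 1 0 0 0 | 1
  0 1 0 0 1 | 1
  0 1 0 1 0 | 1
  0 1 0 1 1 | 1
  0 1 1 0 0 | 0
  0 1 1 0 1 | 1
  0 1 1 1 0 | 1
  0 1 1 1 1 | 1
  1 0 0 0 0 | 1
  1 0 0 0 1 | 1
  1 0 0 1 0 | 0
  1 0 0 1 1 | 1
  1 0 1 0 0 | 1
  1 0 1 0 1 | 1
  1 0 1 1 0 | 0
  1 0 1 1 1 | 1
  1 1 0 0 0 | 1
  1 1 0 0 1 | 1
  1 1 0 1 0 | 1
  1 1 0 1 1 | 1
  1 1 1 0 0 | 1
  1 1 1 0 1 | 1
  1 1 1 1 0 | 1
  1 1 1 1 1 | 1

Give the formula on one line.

(((~c & ~d) | (b & d)) | (e | ((~c | a) & ~d)))

  ~c = 11110000111100001111000011110000
  ~d = 11001100110011001100110011001100
  (~c & ~d) = 11000000110000001100000011000000
  (b & d) = 00000000001100110000000000110011
  ((~c & ~d) | (b & d)) = 11000000111100111100000011110011
  (~c | a) = 11110000111100001111111111111111
  ((~c | a) & ~d) = 11000000110000001100110011001100
  (e | ((~c | a) & ~d)) = 11010101110101011101110111011101
  (((~c & ~d) | (b & d)) | (e | ((~c | a) & ~d))) = 11010101111101111101110111111111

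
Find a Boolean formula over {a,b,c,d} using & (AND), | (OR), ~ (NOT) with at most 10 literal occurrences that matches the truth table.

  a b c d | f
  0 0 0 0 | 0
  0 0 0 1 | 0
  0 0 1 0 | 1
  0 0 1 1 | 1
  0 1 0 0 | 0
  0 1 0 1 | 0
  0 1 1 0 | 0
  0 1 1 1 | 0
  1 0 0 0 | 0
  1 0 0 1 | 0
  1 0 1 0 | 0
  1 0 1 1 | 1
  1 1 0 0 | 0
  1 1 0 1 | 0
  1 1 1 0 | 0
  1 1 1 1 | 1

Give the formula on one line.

((((~a & ~b) | a) & c) & (((~b & ~a) | ~c) | d))

  ~a = 1111111100000000
  ~b = 1111000011110000
  (~a & ~b) = 1111000000000000
  ((~a & ~b) | a) = 1111000011111111
  (((~a & ~b) | a) & c) = 0011000000110011
  (~b & ~a) = 1111000000000000
  ~c = 1100110011001100
  ((~b & ~a) | ~c) = 1111110011001100
  (((~b & ~a) | ~c) | d) = 1111110111011101
  ((((~a & ~b) | a) & c) & (((~b & ~a) | ~c) | d)) = 0011000000010001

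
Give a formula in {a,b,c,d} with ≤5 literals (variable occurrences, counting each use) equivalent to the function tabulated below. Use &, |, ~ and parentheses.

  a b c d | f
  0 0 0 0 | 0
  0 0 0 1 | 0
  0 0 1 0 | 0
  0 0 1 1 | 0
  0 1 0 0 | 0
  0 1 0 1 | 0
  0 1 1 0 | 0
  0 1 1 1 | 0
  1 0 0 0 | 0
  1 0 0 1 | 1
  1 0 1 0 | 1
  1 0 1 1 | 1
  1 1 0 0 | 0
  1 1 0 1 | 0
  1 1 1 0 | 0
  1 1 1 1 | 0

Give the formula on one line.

  ~b = 1111000011110000
  (~b & a) = 0000000011110000
  (c | d) = 0111011101110111
  ((~b & a) & (c | d)) = 0000000001110000

((~b & a) & (c | d))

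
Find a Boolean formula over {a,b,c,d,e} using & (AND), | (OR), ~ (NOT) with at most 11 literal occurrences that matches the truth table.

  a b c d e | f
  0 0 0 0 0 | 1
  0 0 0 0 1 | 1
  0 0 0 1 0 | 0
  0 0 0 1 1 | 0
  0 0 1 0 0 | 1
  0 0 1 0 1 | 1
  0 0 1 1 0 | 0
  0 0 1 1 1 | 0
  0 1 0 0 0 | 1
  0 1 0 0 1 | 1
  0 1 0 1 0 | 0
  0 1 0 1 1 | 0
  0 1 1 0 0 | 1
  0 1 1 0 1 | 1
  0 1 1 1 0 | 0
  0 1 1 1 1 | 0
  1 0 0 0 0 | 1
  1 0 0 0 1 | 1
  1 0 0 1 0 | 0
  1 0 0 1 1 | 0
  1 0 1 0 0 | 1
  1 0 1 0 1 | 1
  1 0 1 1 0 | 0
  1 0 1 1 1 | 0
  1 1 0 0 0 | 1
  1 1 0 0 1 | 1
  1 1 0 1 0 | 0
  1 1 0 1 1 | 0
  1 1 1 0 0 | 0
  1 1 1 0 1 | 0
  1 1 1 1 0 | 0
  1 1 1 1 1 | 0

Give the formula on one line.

  ~d = 11001100110011001100110011001100
  ~c = 11110000111100001111000011110000
  ~e = 10101010101010101010101010101010
  (~d | ~e) = 11101110111011101110111011101110
  (~c & (~d | ~e)) = 11100000111000001110000011100000
  ~a = 11111111111111110000000000000000
  ~b = 11111111000000001111111100000000
  (~a | ~b) = 11111111111111111111111100000000
  ((~c & (~d | ~e)) | (~a | ~b)) = 11111111111111111111111111100000
  (e & ~c) = 01010000010100000101000001010000
  (((~c & (~d | ~e)) | (~a | ~b)) | (e & ~c)) = 11111111111111111111111111110000
  (~d & (((~c & (~d | ~e)) | (~a | ~b)) | (e & ~c))) = 11001100110011001100110011000000

(~d & (((~c & (~d | ~e)) | (~a | ~b)) | (e & ~c)))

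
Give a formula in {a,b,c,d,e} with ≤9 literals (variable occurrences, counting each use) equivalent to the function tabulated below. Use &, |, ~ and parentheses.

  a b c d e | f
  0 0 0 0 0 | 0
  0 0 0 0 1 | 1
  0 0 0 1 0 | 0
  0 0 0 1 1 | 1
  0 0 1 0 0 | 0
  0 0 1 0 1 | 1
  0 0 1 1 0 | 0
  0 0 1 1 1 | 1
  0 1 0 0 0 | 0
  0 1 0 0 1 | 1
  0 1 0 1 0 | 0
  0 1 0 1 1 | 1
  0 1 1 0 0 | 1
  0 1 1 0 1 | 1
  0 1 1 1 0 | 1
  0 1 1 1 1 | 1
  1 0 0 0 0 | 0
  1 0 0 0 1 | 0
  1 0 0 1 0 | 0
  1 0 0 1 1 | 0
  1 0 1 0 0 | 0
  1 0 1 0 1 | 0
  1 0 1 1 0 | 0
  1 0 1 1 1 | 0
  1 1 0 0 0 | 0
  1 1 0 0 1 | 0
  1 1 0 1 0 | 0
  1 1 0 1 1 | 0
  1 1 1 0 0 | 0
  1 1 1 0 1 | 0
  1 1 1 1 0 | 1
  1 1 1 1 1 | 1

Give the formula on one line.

  ~c = 11110000111100001111000011110000
  (e | a) = 01010101010101011111111111111111
  (~c & (e | a)) = 01010000010100001111000011110000
  ((~c & (e | a)) | b) = 01010000111111111111000011111111
  ~a = 11111111111111110000000000000000
  (~a | d) = 11111111111111110011001100110011
  ((~a | d) & c) = 00001111000011110000001100000011
  (((~c & (e | a)) | b) & ((~a | d) & c)) = 00000000000011110000000000000011
  (e & ~a) = 01010101010101010000000000000000
  ((((~c & (e | a)) | b) & ((~a | d) & c)) | (e & ~a)) = 01010101010111110000000000000011

((((~c & (e | a)) | b) & ((~a | d) & c)) | (e & ~a))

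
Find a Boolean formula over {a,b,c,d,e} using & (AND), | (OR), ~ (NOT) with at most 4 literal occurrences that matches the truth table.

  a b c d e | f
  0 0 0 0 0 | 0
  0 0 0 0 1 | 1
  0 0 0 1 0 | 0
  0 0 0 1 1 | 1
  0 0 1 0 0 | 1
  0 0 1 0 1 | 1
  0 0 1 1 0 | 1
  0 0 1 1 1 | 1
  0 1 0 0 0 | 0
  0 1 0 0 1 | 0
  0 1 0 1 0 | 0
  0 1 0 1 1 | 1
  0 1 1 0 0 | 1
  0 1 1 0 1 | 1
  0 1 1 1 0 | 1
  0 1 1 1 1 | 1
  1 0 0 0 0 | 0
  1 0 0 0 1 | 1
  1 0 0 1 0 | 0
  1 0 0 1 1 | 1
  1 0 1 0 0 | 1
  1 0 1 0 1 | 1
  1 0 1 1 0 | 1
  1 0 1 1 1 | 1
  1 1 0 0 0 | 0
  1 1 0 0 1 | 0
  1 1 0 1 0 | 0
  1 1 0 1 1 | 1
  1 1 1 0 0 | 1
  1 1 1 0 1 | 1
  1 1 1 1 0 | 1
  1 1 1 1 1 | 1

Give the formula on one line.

  ~b = 11111111000000001111111100000000
  (d | ~b) = 11111111001100111111111100110011
  (e & (d | ~b)) = 01010101000100010101010100010001
  ((e & (d | ~b)) | c) = 01011111000111110101111100011111

((e & (d | ~b)) | c)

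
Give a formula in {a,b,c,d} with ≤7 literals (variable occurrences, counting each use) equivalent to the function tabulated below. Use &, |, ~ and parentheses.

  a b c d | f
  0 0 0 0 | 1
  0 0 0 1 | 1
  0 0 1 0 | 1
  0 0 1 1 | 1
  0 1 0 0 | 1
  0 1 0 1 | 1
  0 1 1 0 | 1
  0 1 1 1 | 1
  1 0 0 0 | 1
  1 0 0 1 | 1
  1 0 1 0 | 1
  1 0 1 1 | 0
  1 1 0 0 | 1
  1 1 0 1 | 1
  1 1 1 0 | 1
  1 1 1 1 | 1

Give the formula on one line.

  ~b = 1111000011110000
  (c | ~b) = 1111001111110011
  ~a = 1111111100000000
  ((c | ~b) & ~a) = 1111001100000000
  ~d = 1010101010101010
  (c & ~d) = 0010001000100010
  ~c = 1100110011001100
  ((c & ~d) | ~c) = 1110111011101110
  (((c & ~d) | ~c) | b) = 1110111111101111
  (((c | ~b) & ~a) | (((c & ~d) | ~c) | b)) = 1111111111101111

(((c | ~b) & ~a) | (((c & ~d) | ~c) | b))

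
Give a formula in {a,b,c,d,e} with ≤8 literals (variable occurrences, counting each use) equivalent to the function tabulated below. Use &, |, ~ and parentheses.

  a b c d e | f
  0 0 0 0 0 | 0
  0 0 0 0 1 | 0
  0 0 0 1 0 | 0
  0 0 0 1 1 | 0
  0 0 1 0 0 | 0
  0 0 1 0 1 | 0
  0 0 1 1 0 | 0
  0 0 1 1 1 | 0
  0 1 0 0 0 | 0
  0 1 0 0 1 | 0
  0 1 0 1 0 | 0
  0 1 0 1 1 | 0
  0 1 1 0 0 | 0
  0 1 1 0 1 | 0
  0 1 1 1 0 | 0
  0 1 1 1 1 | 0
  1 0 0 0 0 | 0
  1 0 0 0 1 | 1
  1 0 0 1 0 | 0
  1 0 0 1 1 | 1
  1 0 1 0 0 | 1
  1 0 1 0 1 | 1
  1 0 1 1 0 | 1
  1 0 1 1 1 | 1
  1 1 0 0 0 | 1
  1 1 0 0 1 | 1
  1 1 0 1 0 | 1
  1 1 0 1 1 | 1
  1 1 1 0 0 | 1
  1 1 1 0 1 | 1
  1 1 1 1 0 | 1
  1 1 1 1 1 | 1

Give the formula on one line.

(a & (b | ((a & (c | e)) & ~b)))

  (c | e) = 01011111010111110101111101011111
  (a & (c | e)) = 00000000000000000101111101011111
  ~b = 11111111000000001111111100000000
  ((a & (c | e)) & ~b) = 00000000000000000101111100000000
  (b | ((a & (c | e)) & ~b)) = 00000000111111110101111111111111
  (a & (b | ((a & (c | e)) & ~b))) = 00000000000000000101111111111111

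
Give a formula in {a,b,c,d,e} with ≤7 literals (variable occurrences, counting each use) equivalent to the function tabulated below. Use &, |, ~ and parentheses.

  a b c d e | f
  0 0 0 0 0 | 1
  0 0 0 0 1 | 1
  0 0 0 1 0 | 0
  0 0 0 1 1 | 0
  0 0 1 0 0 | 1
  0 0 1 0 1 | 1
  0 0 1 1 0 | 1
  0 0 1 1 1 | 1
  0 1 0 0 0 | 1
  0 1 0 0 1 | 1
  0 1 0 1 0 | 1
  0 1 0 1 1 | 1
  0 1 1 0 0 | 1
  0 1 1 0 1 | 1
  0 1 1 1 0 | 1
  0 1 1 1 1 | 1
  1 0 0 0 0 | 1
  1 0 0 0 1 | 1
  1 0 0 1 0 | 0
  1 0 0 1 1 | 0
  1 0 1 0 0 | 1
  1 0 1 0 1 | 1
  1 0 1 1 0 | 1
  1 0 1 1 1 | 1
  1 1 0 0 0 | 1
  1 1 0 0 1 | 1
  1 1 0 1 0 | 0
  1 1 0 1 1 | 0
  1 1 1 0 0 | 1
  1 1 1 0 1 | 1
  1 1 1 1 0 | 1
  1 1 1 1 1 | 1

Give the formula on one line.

(c | (~d | (b & (c | (d & ~a)))))

  ~d = 11001100110011001100110011001100
  ~a = 11111111111111110000000000000000
  (d & ~a) = 00110011001100110000000000000000
  (c | (d & ~a)) = 00111111001111110000111100001111
  (b & (c | (d & ~a))) = 00000000001111110000000000001111
  (~d | (b & (c | (d & ~a)))) = 11001100111111111100110011001111
  (c | (~d | (b & (c | (d & ~a))))) = 11001111111111111100111111001111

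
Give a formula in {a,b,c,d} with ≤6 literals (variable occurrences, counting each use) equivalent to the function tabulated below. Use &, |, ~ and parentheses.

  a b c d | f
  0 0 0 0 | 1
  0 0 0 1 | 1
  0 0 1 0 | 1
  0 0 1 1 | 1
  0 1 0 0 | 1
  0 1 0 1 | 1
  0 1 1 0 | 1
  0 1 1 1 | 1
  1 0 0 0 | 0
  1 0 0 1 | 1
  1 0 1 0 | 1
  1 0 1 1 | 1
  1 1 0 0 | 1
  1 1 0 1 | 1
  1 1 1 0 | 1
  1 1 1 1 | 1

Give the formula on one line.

  (b | d) = 0101111101011111
  ~a = 1111111100000000
  (~a | c) = 1111111100110011
  ((b | d) | (~a | c)) = 1111111101111111

((b | d) | (~a | c))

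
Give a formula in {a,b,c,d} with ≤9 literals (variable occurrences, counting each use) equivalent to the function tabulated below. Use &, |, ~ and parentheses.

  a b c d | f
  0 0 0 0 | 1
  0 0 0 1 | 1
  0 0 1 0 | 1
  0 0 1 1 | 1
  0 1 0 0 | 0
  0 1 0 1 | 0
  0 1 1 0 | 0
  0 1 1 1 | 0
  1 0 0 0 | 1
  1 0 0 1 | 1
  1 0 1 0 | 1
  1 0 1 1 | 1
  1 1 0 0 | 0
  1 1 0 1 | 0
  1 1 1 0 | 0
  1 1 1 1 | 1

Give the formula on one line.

((((d & b) & a) & (a & c)) | ~b)

  (d & b) = 0000010100000101
  ((d & b) & a) = 0000000000000101
  (a & c) = 0000000000110011
  (((d & b) & a) & (a & c)) = 0000000000000001
  ~b = 1111000011110000
  ((((d & b) & a) & (a & c)) | ~b) = 1111000011110001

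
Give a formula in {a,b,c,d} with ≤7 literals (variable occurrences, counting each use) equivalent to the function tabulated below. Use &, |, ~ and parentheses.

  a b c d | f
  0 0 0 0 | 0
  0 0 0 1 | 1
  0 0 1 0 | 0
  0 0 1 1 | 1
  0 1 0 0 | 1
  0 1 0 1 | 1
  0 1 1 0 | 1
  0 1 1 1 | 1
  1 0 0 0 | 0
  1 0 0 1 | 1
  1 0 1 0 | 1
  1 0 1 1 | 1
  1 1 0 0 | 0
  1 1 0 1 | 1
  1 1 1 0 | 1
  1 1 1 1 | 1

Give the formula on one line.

  ~d = 1010101010101010
  ~a = 1111111100000000
  (d | ~a) = 1111111101010101
  (~d & (d | ~a)) = 1010101000000000
  (c | (~d & (d | ~a))) = 1011101100110011
  (a | b) = 0000111111111111
  ((c | (~d & (d | ~a))) & (a | b)) = 0000101100110011
  (d | ((c | (~d & (d | ~a))) & (a | b))) = 0101111101110111

(d | ((c | (~d & (d | ~a))) & (a | b)))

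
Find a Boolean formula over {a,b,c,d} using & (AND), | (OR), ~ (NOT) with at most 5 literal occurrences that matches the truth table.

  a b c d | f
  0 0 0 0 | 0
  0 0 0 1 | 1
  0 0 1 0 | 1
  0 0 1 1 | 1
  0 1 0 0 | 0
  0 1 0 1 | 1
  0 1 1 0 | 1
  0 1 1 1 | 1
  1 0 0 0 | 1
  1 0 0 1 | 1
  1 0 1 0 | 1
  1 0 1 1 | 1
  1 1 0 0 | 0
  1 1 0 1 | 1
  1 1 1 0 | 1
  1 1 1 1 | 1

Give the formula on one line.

(d | (c | (a & ~b)))

  ~b = 1111000011110000
  (a & ~b) = 0000000011110000
  (c | (a & ~b)) = 0011001111110011
  (d | (c | (a & ~b))) = 0111011111110111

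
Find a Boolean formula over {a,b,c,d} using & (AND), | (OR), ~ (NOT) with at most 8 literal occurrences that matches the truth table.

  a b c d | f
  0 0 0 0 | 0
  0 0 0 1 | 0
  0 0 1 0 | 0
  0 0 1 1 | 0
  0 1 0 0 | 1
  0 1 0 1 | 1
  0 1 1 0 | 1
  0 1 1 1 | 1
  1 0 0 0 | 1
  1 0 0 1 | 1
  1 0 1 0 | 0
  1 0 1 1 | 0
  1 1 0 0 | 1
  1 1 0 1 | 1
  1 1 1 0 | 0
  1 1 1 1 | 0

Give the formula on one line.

  ~a = 1111111100000000
  ~c = 1100110011001100
  (~a | ~c) = 1111111111001100
  ~d = 1010101010101010
  (b | ~d) = 1010111110101111
  ((b | ~d) & a) = 0000000010101111
  (b | ((b | ~d) & a)) = 0000111110101111
  (d & a) = 0000000001010101
  ((b | ((b | ~d) & a)) | (d & a)) = 0000111111111111
  ((~a | ~c) & ((b | ((b | ~d) & a)) | (d & a))) = 0000111111001100

((~a | ~c) & ((b | ((b | ~d) & a)) | (d & a)))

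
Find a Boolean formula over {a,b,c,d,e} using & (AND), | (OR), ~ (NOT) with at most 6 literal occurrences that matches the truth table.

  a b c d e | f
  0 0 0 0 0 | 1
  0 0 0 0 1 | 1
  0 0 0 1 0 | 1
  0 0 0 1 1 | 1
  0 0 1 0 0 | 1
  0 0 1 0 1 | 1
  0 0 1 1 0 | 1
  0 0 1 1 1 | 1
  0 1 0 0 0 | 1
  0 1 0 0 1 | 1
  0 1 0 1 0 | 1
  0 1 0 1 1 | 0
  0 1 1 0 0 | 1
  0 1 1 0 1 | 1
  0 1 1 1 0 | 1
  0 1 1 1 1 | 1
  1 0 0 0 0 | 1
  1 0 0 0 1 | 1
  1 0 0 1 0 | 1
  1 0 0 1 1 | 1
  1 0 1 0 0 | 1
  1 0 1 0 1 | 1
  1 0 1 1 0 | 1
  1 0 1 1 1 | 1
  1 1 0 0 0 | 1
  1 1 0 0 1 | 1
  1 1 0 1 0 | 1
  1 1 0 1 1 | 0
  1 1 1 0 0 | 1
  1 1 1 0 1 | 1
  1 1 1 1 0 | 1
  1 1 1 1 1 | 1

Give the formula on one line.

  ~d = 11001100110011001100110011001100
  ~b = 11111111000000001111111100000000
  (e & ~b) = 01010101000000000101010100000000
  (~d | (e & ~b)) = 11011101110011001101110111001100
  ~e = 10101010101010101010101010101010
  (~e | c) = 10101111101011111010111110101111
  ((~d | (e & ~b)) | (~e | c)) = 11111111111011111111111111101111

((~d | (e & ~b)) | (~e | c))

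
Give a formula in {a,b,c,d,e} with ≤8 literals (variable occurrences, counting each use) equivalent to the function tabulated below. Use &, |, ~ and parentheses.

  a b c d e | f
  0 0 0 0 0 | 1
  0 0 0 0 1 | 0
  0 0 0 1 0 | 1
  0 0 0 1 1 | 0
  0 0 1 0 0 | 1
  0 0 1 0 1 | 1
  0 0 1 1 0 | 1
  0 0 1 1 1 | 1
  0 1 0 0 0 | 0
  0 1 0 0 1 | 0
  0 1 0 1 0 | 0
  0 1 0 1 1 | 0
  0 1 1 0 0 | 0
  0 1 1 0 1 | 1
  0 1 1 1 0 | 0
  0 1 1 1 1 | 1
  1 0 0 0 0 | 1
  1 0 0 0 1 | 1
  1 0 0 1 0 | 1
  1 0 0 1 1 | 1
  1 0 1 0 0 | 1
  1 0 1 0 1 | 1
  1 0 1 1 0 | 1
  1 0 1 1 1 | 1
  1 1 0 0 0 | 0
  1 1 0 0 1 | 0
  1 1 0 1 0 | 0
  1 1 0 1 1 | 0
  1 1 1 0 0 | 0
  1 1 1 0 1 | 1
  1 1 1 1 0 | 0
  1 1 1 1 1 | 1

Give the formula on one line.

(((~e | ((d & c) | (~b & a))) | c) & (~b | e))

  ~e = 10101010101010101010101010101010
  (d & c) = 00000011000000110000001100000011
  ~b = 11111111000000001111111100000000
  (~b & a) = 00000000000000001111111100000000
  ((d & c) | (~b & a)) = 00000011000000111111111100000011
  (~e | ((d & c) | (~b & a))) = 10101011101010111111111110101011
  ((~e | ((d & c) | (~b & a))) | c) = 10101111101011111111111110101111
  (~b | e) = 11111111010101011111111101010101
  (((~e | ((d & c) | (~b & a))) | c) & (~b | e)) = 10101111000001011111111100000101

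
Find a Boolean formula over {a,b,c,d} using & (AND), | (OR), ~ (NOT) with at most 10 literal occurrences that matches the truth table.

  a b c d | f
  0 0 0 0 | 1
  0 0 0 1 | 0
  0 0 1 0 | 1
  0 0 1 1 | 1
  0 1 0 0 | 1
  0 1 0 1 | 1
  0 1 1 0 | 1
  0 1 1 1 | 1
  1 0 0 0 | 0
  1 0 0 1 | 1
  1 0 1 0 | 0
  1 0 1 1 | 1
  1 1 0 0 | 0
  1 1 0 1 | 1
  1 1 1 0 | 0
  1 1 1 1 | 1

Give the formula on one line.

(((c | ((d & a) | ~d)) | (b | c)) & (d | ~a))

  (d & a) = 0000000001010101
  ~d = 1010101010101010
  ((d & a) | ~d) = 1010101011111111
  (c | ((d & a) | ~d)) = 1011101111111111
  (b | c) = 0011111100111111
  ((c | ((d & a) | ~d)) | (b | c)) = 1011111111111111
  ~a = 1111111100000000
  (d | ~a) = 1111111101010101
  (((c | ((d & a) | ~d)) | (b | c)) & (d | ~a)) = 1011111101010101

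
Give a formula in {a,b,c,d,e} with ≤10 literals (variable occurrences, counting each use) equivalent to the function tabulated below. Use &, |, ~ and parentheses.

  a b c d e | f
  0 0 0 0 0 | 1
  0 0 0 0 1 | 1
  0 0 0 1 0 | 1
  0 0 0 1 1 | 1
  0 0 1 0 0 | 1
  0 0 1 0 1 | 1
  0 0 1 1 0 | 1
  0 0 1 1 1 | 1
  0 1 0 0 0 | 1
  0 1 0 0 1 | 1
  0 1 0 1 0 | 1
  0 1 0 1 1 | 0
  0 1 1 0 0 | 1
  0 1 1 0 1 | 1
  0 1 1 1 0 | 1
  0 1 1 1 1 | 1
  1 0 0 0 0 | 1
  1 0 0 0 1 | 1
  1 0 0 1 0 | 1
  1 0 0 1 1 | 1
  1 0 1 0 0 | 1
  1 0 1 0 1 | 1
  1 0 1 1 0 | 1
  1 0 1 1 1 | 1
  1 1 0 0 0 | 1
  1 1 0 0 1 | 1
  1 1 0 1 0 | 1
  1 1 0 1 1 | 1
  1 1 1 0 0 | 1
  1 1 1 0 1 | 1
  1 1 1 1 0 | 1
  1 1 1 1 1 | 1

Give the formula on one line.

(((c & ~a) | (~e | ~d)) | ((a | ~b) & (a | e)))

  ~a = 11111111111111110000000000000000
  (c & ~a) = 00001111000011110000000000000000
  ~e = 10101010101010101010101010101010
  ~d = 11001100110011001100110011001100
  (~e | ~d) = 11101110111011101110111011101110
  ((c & ~a) | (~e | ~d)) = 11101111111011111110111011101110
  ~b = 11111111000000001111111100000000
  (a | ~b) = 11111111000000001111111111111111
  (a | e) = 01010101010101011111111111111111
  ((a | ~b) & (a | e)) = 01010101000000001111111111111111
  (((c & ~a) | (~e | ~d)) | ((a | ~b) & (a | e))) = 11111111111011111111111111111111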